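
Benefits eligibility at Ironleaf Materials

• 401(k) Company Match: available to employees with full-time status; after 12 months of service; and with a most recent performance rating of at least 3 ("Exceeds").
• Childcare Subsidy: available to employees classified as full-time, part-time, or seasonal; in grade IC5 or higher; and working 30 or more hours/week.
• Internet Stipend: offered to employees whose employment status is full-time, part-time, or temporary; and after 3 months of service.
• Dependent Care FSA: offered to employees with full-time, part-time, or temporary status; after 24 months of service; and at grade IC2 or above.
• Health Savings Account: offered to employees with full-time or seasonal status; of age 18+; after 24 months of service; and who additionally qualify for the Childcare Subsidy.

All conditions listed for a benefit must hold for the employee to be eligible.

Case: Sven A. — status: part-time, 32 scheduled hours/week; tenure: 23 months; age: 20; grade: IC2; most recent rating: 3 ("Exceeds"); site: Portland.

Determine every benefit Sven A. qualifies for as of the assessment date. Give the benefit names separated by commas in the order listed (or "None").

Internet Stipend

401(k) Company Match — status part-time ✗ (requires full-time) → not eligible.
Childcare Subsidy — status part-time ✓; grade IC2 < IC5 ✗ → not eligible.
Internet Stipend — status part-time ✓; service 23 months ≥ 3 months ✓ → eligible.
Dependent Care FSA — status part-time ✓; service 23 months < 24 months ✗ → not eligible.
Health Savings Account — status part-time ✗ (requires full-time or seasonal) → not eligible.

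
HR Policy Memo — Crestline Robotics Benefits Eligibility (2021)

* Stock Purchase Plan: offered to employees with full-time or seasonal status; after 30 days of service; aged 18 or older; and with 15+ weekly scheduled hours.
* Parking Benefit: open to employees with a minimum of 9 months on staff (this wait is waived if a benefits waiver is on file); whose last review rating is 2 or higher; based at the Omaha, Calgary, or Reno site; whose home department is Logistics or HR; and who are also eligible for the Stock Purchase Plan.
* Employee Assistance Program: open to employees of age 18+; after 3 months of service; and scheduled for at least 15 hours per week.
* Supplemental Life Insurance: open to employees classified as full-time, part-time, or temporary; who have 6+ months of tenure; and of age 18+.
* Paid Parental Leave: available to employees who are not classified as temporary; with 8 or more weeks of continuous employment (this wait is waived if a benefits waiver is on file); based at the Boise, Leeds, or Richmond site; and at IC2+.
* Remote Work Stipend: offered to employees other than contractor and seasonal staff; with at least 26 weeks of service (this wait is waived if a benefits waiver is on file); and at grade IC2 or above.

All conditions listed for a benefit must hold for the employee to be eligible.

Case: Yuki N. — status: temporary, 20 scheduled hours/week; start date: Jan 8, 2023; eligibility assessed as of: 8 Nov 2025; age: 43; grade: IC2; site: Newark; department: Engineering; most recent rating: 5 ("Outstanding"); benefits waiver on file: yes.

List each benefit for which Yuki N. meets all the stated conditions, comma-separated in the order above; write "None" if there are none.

Employee Assistance Program, Supplemental Life Insurance, Remote Work Stipend

Service from Jan 8, 2023 to 8 Nov 2025: 1035 days.
Stock Purchase Plan — status temporary ✗ (requires full-time or seasonal) → not eligible.
Parking Benefit — benefits waiver on file ✓; rating 5 ≥ 2 ✓; site Newark ✗ (not Omaha, Calgary, or Reno) → not eligible.
Employee Assistance Program — age 43 ≥ 18 ✓; service 1035 days ≥ 3 months (≈90 days) ✓; 20 hrs/wk ≥ 15 ✓ → eligible.
Supplemental Life Insurance — status temporary ✓; service 1035 days ≥ 6 months (≈180 days) ✓; age 43 ≥ 18 ✓ → eligible.
Paid Parental Leave — status temporary ✗ (excluded) → not eligible.
Remote Work Stipend — status temporary ✓ (not excluded); benefits waiver on file ✓; grade IC2 ≥ IC2 ✓ → eligible.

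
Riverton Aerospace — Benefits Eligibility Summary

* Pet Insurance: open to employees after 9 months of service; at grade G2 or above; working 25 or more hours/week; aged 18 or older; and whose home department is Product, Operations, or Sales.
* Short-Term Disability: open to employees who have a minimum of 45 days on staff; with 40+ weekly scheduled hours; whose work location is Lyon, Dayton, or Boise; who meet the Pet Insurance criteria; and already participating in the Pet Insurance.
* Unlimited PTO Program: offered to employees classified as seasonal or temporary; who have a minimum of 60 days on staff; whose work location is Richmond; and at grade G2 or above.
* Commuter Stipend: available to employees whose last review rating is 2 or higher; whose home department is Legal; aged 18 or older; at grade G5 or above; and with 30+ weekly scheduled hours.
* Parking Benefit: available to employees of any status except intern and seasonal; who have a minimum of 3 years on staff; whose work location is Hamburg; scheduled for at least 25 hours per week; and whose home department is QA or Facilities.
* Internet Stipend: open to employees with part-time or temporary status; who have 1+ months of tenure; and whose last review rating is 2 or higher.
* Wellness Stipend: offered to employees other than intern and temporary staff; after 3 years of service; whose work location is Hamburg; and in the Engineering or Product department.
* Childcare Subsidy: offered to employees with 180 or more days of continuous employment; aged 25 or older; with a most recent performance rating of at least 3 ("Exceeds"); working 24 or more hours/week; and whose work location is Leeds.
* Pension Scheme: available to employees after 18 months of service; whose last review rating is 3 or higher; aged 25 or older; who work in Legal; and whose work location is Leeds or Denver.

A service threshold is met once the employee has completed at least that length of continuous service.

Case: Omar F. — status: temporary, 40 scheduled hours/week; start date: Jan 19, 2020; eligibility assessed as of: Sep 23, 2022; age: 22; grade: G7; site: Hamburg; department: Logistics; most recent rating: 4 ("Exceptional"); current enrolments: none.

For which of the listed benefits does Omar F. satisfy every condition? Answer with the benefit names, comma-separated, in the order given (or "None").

Service from Jan 19, 2020 to Sep 23, 2022: 978 days.
Pet Insurance — service 978 days ≥ 9 months (≈270 days) ✓; grade G7 ≥ G2 ✓; 40 hrs/wk ≥ 25 ✓; age 22 ≥ 18 ✓; dept Logistics ✗ → not eligible.
Short-Term Disability — service 978 days ≥ 45 days ✓; 40 hrs/wk ≥ 40 ✓; site Hamburg ✗ (not Lyon, Dayton, or Boise) → not eligible.
Unlimited PTO Program — status temporary ✓; service 978 days ≥ 60 days ✓; site Hamburg ✗ (not Richmond) → not eligible.
Commuter Stipend — rating 4 ≥ 2 ✓; dept Logistics ✗ → not eligible.
Parking Benefit — status temporary ✓ (not excluded); service 978 days < 3 years (≈1095 days) ✗ → not eligible.
Internet Stipend — status temporary ✓; service 978 days ≥ 1 month (≈30 days) ✓; rating 4 ≥ 2 ✓ → eligible.
Wellness Stipend — status temporary ✗ (excluded) → not eligible.
Childcare Subsidy — service 978 days ≥ 180 days ✓; age 22 < 25 ✗ → not eligible.
Pension Scheme — service 978 days ≥ 18 months (≈540 days) ✓; rating 4 ≥ 3 ✓; age 22 < 25 ✗ → not eligible.

Internet Stipend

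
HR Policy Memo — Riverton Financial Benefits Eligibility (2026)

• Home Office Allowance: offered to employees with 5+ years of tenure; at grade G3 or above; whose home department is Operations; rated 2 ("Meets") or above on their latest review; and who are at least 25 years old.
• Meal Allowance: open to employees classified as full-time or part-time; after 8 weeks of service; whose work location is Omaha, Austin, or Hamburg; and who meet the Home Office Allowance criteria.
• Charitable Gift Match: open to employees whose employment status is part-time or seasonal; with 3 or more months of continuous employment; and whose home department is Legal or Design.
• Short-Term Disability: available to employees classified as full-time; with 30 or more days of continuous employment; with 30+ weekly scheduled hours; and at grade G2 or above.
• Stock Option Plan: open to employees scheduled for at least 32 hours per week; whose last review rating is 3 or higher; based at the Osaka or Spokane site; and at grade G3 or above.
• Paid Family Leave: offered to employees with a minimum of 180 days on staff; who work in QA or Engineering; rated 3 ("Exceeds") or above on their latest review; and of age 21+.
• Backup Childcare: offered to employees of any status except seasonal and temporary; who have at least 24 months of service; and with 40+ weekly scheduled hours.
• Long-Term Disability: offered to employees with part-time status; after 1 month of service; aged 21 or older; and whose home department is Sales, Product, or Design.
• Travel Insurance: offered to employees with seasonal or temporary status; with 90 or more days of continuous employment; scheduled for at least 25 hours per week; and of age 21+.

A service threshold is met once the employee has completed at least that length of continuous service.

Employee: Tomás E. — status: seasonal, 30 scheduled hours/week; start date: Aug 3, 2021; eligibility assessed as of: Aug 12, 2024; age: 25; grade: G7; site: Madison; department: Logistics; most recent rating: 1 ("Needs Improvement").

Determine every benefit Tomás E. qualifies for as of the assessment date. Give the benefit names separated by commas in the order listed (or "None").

Travel Insurance

Service from Aug 3, 2021 to Aug 12, 2024: 1105 days.
Home Office Allowance — service 1105 days < 5 years (≈1825 days) ✗ → not eligible.
Meal Allowance — status seasonal ✗ (requires full-time or part-time) → not eligible.
Charitable Gift Match — status seasonal ✓; service 1105 days ≥ 3 months (≈90 days) ✓; dept Logistics ✗ → not eligible.
Short-Term Disability — status seasonal ✗ (requires full-time) → not eligible.
Stock Option Plan — 30 hrs/wk < 32 ✗ → not eligible.
Paid Family Leave — service 1105 days ≥ 180 days ✓; dept Logistics ✗ → not eligible.
Backup Childcare — status seasonal ✗ (excluded) → not eligible.
Long-Term Disability — status seasonal ✗ (requires part-time) → not eligible.
Travel Insurance — status seasonal ✓; service 1105 days ≥ 90 days ✓; 30 hrs/wk ≥ 25 ✓; age 25 ≥ 21 ✓ → eligible.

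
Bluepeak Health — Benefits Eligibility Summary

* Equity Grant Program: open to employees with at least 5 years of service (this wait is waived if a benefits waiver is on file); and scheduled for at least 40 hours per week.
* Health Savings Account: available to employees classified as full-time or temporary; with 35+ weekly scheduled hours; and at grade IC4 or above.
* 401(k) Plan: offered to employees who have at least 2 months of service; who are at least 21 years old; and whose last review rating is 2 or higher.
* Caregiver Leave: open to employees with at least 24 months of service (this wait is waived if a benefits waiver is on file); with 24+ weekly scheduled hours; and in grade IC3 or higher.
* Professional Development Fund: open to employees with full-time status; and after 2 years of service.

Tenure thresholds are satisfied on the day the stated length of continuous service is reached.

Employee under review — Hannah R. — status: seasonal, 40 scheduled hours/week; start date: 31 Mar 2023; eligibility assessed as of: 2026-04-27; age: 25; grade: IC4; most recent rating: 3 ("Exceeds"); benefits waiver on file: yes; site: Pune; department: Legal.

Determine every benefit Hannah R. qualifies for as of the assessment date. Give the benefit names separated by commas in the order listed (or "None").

Equity Grant Program, 401(k) Plan, Caregiver Leave

Service from 31 Mar 2023 to 2026-04-27: 1123 days.
Equity Grant Program — benefits waiver on file ✓; 40 hrs/wk ≥ 40 ✓ → eligible.
Health Savings Account — status seasonal ✗ (requires full-time or temporary) → not eligible.
401(k) Plan — service 1123 days ≥ 2 months (≈60 days) ✓; age 25 ≥ 21 ✓; rating 3 ≥ 2 ✓ → eligible.
Caregiver Leave — benefits waiver on file ✓; 40 hrs/wk ≥ 24 ✓; grade IC4 ≥ IC3 ✓ → eligible.
Professional Development Fund — status seasonal ✗ (requires full-time) → not eligible.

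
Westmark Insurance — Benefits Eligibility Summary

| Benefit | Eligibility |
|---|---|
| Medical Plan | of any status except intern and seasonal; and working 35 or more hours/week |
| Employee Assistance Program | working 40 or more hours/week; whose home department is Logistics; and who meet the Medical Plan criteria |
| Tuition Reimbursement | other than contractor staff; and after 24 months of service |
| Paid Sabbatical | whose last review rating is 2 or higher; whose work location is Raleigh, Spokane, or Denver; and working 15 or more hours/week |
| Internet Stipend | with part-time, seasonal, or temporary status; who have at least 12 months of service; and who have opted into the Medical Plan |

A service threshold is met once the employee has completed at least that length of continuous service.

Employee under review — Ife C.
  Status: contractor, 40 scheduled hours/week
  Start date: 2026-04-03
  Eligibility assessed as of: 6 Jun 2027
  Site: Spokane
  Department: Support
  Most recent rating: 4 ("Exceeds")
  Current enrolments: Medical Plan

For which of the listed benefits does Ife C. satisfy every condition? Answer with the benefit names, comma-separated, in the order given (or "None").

Medical Plan, Paid Sabbatical

Service from 2026-04-03 to 6 Jun 2027: 429 days.
Medical Plan — status contractor ✓ (not excluded); 40 hrs/wk ≥ 35 ✓ → eligible.
Employee Assistance Program — 40 hrs/wk ≥ 40 ✓; dept Support ✗ → not eligible.
Tuition Reimbursement — status contractor ✗ (excluded) → not eligible.
Paid Sabbatical — rating 4 ≥ 2 ✓; site Spokane ✓; 40 hrs/wk ≥ 15 ✓ → eligible.
Internet Stipend — status contractor ✗ (requires part-time, seasonal, or temporary) → not eligible.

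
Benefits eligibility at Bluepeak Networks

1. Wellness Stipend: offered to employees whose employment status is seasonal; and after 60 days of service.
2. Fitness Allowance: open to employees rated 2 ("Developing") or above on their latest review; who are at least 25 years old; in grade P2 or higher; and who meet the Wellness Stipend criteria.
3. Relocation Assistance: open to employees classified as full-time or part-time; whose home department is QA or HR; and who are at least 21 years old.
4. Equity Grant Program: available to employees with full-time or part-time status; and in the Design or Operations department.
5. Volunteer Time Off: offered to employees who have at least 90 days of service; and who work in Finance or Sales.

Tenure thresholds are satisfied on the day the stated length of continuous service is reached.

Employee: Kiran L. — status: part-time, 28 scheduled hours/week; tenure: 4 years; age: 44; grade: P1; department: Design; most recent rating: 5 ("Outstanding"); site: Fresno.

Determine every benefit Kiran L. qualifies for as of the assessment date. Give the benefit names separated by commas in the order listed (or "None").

Equity Grant Program

Wellness Stipend — status part-time ✗ (requires seasonal) → not eligible.
Fitness Allowance — rating 5 ≥ 2 ✓; age 44 ≥ 25 ✓; grade P1 < P2 ✗ → not eligible.
Relocation Assistance — status part-time ✓; dept Design ✗ → not eligible.
Equity Grant Program — status part-time ✓; dept Design ✓ → eligible.
Volunteer Time Off — service 4 years ≥ 90 days ✓; dept Design ✗ → not eligible.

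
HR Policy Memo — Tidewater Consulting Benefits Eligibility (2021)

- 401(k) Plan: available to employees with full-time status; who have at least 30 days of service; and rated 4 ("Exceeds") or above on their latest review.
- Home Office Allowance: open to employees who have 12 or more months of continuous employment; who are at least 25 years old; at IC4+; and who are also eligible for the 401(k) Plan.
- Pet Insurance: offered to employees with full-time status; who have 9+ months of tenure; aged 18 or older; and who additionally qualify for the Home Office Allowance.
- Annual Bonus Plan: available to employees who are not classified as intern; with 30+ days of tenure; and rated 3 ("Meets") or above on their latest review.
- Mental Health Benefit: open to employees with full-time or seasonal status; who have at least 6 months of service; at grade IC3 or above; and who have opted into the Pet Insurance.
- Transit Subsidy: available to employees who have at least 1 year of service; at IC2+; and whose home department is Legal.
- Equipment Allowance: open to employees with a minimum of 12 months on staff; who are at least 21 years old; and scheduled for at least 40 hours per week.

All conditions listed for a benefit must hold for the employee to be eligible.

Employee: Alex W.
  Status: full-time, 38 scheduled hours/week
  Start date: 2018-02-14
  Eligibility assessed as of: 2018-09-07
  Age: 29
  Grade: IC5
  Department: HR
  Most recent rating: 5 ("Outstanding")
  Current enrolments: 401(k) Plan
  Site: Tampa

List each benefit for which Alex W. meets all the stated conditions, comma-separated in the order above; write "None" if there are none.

Service from 2018-02-14 to 2018-09-07: 205 days.
401(k) Plan — status full-time ✓; service 205 days ≥ 30 days ✓; rating 5 ≥ 4 ✓ → eligible.
Home Office Allowance — service 205 days < 12 months (≈360 days) ✗ → not eligible.
Pet Insurance — status full-time ✓; service 205 days < 9 months (≈270 days) ✗ → not eligible.
Annual Bonus Plan — status full-time ✓ (not excluded); service 205 days ≥ 30 days ✓; rating 5 ≥ 3 ✓ → eligible.
Mental Health Benefit — status full-time ✓; service 205 days ≥ 6 months (≈180 days) ✓; grade IC5 ≥ IC3 ✓; not enrolled in Pet Insurance ✗ → not eligible.
Transit Subsidy — service 205 days < 1 year (≈365 days) ✗ → not eligible.
Equipment Allowance — service 205 days < 12 months (≈360 days) ✗ → not eligible.

401(k) Plan, Annual Bonus Plan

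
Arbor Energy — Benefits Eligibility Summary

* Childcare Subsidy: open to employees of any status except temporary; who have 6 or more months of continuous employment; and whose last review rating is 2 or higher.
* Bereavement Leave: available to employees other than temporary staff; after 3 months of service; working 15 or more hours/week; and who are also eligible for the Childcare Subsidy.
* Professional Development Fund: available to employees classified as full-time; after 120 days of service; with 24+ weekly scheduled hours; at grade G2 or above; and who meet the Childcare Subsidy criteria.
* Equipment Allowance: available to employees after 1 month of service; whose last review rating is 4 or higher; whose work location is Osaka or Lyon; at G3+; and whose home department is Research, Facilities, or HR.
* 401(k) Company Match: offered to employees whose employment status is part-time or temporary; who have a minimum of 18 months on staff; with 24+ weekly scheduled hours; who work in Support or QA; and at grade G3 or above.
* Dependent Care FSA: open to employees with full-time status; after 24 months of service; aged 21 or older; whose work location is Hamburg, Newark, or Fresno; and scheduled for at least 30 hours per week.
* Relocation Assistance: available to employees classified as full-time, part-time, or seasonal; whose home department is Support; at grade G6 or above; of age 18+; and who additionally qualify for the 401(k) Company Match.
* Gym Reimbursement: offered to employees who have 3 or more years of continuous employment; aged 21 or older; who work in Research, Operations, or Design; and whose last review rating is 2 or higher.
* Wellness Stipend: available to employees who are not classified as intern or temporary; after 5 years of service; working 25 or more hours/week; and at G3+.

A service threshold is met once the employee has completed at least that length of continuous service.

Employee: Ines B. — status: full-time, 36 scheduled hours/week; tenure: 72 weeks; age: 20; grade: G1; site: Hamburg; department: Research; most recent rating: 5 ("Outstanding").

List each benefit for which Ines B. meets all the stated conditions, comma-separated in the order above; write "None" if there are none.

Childcare Subsidy, Bereavement Leave

Childcare Subsidy — status full-time ✓ (not excluded); service 72 weeks ≥ 6 months (≈180 days) ✓; rating 5 ≥ 2 ✓ → eligible.
Bereavement Leave — status full-time ✓ (not excluded); service 72 weeks ≥ 3 months (≈90 days) ✓; 36 hrs/wk ≥ 15 ✓; eligible for Childcare Subsidy ✓ → eligible.
Professional Development Fund — status full-time ✓; service 72 weeks ≥ 120 days ✓; 36 hrs/wk ≥ 24 ✓; grade G1 < G2 ✗ → not eligible.
Equipment Allowance — service 72 weeks ≥ 1 month (≈30 days) ✓; rating 5 ≥ 4 ✓; site Hamburg ✗ (not Osaka or Lyon) → not eligible.
401(k) Company Match — status full-time ✗ (requires part-time or temporary) → not eligible.
Dependent Care FSA — status full-time ✓; service 72 weeks < 24 months (≈720 days) ✗ → not eligible.
Relocation Assistance — status full-time ✓; dept Research ✗ → not eligible.
Gym Reimbursement — service 72 weeks < 3 years (≈1095 days) ✗ → not eligible.
Wellness Stipend — status full-time ✓ (not excluded); service 72 weeks < 5 years (≈1825 days) ✗ → not eligible.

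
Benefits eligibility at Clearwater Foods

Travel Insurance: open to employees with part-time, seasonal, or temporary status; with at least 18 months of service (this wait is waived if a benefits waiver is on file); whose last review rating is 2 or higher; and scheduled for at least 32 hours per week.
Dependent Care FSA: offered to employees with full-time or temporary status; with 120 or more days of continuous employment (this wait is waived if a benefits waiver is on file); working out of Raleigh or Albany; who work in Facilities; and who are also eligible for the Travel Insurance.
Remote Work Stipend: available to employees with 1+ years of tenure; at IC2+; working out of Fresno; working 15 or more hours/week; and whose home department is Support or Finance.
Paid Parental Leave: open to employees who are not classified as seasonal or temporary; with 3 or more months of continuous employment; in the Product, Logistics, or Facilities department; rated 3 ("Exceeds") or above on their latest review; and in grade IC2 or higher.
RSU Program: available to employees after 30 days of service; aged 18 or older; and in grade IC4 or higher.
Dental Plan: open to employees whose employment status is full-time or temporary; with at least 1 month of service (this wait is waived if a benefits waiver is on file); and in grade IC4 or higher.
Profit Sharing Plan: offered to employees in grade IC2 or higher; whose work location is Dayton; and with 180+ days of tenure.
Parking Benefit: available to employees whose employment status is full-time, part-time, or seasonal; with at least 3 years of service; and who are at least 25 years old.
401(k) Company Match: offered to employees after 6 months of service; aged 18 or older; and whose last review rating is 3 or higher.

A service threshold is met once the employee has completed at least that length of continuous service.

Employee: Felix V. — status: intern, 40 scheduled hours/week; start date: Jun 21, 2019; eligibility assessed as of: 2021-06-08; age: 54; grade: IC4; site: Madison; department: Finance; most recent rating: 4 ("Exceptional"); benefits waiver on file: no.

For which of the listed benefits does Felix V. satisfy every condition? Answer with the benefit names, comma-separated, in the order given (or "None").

Service from Jun 21, 2019 to 2021-06-08: 718 days.
Travel Insurance — status intern ✗ (requires part-time, seasonal, or temporary) → not eligible.
Dependent Care FSA — status intern ✗ (requires full-time or temporary) → not eligible.
Remote Work Stipend — service 718 days ≥ 1 year (≈365 days) ✓; grade IC4 ≥ IC2 ✓; site Madison ✗ (not Fresno) → not eligible.
Paid Parental Leave — status intern ✓ (not excluded); service 718 days ≥ 3 months (≈90 days) ✓; dept Finance ✗ → not eligible.
RSU Program — service 718 days ≥ 30 days ✓; age 54 ≥ 18 ✓; grade IC4 ≥ IC4 ✓ → eligible.
Dental Plan — status intern ✗ (requires full-time or temporary) → not eligible.
Profit Sharing Plan — grade IC4 ≥ IC2 ✓; site Madison ✗ (not Dayton) → not eligible.
Parking Benefit — status intern ✗ (requires full-time, part-time, or seasonal) → not eligible.
401(k) Company Match — service 718 days ≥ 6 months (≈180 days) ✓; age 54 ≥ 18 ✓; rating 4 ≥ 3 ✓ → eligible.

RSU Program, 401(k) Company Match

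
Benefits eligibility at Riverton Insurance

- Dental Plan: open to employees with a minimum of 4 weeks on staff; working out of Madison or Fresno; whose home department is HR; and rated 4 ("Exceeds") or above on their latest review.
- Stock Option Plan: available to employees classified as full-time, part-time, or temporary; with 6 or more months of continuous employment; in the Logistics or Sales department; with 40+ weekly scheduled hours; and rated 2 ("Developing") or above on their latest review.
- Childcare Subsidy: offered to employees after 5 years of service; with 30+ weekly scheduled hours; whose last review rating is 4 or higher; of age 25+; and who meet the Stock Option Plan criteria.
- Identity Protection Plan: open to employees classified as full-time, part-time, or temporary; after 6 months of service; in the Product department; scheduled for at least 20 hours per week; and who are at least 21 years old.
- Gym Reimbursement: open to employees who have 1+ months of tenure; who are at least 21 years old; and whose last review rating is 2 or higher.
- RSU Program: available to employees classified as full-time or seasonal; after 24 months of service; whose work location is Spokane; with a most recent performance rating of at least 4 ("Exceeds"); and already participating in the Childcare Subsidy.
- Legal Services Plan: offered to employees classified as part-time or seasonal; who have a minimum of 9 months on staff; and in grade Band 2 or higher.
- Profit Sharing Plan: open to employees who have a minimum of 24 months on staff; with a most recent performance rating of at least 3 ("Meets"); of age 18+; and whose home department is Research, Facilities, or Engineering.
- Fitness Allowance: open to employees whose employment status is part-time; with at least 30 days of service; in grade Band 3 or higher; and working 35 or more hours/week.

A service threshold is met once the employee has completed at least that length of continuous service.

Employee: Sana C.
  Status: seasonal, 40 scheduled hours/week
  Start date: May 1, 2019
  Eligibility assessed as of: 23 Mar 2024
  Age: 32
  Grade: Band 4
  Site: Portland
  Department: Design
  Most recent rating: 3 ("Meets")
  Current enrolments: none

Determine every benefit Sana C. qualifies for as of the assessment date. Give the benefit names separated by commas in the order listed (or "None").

Service from May 1, 2019 to 23 Mar 2024: 1788 days.
Dental Plan — service 1788 days ≥ 4 weeks (≈28 days) ✓; site Portland ✗ (not Madison or Fresno) → not eligible.
Stock Option Plan — status seasonal ✗ (requires full-time, part-time, or temporary) → not eligible.
Childcare Subsidy — service 1788 days < 5 years (≈1825 days) ✗ → not eligible.
Identity Protection Plan — status seasonal ✗ (requires full-time, part-time, or temporary) → not eligible.
Gym Reimbursement — service 1788 days ≥ 1 month (≈30 days) ✓; age 32 ≥ 21 ✓; rating 3 ≥ 2 ✓ → eligible.
RSU Program — status seasonal ✓; service 1788 days ≥ 24 months (≈720 days) ✓; site Portland ✗ (not Spokane) → not eligible.
Legal Services Plan — status seasonal ✓; service 1788 days ≥ 9 months (≈270 days) ✓; grade Band 4 ≥ Band 2 ✓ → eligible.
Profit Sharing Plan — service 1788 days ≥ 24 months (≈720 days) ✓; rating 3 ≥ 3 ✓; age 32 ≥ 18 ✓; dept Design ✗ → not eligible.
Fitness Allowance — status seasonal ✗ (requires part-time) → not eligible.

Gym Reimbursement, Legal Services Plan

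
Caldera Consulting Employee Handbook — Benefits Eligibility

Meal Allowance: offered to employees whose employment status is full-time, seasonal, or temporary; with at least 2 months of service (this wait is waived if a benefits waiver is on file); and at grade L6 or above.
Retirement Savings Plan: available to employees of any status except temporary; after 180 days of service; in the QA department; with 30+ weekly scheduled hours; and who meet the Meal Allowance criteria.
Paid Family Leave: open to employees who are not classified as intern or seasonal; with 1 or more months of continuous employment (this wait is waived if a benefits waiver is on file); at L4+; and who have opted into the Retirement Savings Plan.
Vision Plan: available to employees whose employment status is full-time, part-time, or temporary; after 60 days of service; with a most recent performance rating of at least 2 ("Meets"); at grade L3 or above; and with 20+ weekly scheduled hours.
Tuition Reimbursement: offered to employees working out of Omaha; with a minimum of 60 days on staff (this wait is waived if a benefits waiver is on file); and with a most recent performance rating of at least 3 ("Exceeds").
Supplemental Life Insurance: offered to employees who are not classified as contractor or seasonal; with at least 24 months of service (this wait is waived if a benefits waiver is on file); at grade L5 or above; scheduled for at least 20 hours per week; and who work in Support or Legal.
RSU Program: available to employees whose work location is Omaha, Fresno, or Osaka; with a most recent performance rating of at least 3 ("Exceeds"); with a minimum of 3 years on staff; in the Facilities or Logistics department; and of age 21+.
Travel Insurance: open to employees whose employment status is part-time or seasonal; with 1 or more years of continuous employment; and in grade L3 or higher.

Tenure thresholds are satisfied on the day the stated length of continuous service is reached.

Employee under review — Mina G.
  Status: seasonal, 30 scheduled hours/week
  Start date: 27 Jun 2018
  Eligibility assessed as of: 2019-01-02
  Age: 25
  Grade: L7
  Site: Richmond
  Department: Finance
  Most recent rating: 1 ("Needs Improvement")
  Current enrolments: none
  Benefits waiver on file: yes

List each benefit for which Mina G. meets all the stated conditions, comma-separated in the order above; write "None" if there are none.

Service from 27 Jun 2018 to 2019-01-02: 189 days.
Meal Allowance — status seasonal ✓; benefits waiver on file ✓; grade L7 ≥ L6 ✓ → eligible.
Retirement Savings Plan — status seasonal ✓ (not excluded); service 189 days ≥ 180 days ✓; dept Finance ✗ → not eligible.
Paid Family Leave — status seasonal ✗ (excluded) → not eligible.
Vision Plan — status seasonal ✗ (requires full-time, part-time, or temporary) → not eligible.
Tuition Reimbursement — site Richmond ✗ (not Omaha) → not eligible.
Supplemental Life Insurance — status seasonal ✗ (excluded) → not eligible.
RSU Program — site Richmond ✗ (not Omaha, Fresno, or Osaka) → not eligible.
Travel Insurance — status seasonal ✓; service 189 days < 1 year (≈365 days) ✗ → not eligible.

Meal Allowance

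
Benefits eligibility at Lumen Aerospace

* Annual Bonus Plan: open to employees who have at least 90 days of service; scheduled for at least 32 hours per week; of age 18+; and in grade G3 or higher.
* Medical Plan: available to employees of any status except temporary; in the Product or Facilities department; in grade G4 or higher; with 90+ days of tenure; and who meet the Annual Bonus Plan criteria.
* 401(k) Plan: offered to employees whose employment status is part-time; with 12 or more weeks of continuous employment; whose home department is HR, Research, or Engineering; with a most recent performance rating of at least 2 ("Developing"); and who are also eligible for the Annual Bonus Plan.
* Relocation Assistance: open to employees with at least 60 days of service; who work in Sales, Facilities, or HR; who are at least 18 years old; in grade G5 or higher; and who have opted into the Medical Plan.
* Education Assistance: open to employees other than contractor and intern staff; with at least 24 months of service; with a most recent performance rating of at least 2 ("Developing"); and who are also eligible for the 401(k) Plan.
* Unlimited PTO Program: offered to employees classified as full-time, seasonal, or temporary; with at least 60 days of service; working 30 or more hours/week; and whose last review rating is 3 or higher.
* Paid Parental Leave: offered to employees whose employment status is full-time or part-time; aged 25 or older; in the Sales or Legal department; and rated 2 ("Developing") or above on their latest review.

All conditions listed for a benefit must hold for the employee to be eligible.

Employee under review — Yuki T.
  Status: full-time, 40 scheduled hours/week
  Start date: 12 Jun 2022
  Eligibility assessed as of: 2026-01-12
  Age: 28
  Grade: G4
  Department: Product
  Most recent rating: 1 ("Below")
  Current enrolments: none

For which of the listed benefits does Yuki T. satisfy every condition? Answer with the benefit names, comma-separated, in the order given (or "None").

Annual Bonus Plan, Medical Plan

Service from 12 Jun 2022 to 2026-01-12: 1310 days.
Annual Bonus Plan — service 1310 days ≥ 90 days ✓; 40 hrs/wk ≥ 32 ✓; age 28 ≥ 18 ✓; grade G4 ≥ G3 ✓ → eligible.
Medical Plan — status full-time ✓ (not excluded); dept Product ✓; grade G4 ≥ G4 ✓; service 1310 days ≥ 90 days ✓; eligible for Annual Bonus Plan ✓ → eligible.
401(k) Plan — status full-time ✗ (requires part-time) → not eligible.
Relocation Assistance — service 1310 days ≥ 60 days ✓; dept Product ✗ → not eligible.
Education Assistance — status full-time ✓ (not excluded); service 1310 days ≥ 24 months (≈720 days) ✓; rating 1 < 2 ✗ → not eligible.
Unlimited PTO Program — status full-time ✓; service 1310 days ≥ 60 days ✓; 40 hrs/wk ≥ 30 ✓; rating 1 < 3 ✗ → not eligible.
Paid Parental Leave — status full-time ✓; age 28 ≥ 25 ✓; dept Product ✗ → not eligible.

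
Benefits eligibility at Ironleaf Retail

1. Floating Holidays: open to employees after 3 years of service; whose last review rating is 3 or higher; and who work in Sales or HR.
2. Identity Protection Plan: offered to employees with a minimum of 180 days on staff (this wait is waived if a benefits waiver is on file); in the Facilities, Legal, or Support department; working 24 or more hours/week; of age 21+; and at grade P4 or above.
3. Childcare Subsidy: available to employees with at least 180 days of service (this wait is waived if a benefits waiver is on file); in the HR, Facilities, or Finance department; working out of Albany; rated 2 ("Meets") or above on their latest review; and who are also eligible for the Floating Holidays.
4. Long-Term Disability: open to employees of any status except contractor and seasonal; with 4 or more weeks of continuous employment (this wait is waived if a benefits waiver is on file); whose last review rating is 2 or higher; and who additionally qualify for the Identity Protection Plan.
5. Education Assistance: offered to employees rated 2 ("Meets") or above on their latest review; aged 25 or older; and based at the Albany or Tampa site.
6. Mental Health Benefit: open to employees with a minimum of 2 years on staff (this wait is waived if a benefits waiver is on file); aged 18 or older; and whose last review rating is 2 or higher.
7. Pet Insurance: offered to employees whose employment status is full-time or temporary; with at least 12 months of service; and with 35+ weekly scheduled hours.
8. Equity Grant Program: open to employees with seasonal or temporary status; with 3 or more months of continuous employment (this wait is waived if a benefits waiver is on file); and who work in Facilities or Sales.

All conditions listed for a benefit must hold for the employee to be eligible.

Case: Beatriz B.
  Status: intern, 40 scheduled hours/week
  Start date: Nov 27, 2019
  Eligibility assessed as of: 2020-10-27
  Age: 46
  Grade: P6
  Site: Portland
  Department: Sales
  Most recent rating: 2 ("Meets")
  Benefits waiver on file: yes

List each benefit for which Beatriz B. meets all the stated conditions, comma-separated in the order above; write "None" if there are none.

Mental Health Benefit

Service from Nov 27, 2019 to 2020-10-27: 335 days.
Floating Holidays — service 335 days < 3 years (≈1095 days) ✗ → not eligible.
Identity Protection Plan — benefits waiver on file ✓; dept Sales ✗ → not eligible.
Childcare Subsidy — benefits waiver on file ✓; dept Sales ✗ → not eligible.
Long-Term Disability — status intern ✓ (not excluded); benefits waiver on file ✓; rating 2 ≥ 2 ✓; not eligible for Identity Protection Plan ✗ → not eligible.
Education Assistance — rating 2 ≥ 2 ✓; age 46 ≥ 25 ✓; site Portland ✗ (not Albany or Tampa) → not eligible.
Mental Health Benefit — benefits waiver on file ✓; age 46 ≥ 18 ✓; rating 2 ≥ 2 ✓ → eligible.
Pet Insurance — status intern ✗ (requires full-time or temporary) → not eligible.
Equity Grant Program — status intern ✗ (requires seasonal or temporary) → not eligible.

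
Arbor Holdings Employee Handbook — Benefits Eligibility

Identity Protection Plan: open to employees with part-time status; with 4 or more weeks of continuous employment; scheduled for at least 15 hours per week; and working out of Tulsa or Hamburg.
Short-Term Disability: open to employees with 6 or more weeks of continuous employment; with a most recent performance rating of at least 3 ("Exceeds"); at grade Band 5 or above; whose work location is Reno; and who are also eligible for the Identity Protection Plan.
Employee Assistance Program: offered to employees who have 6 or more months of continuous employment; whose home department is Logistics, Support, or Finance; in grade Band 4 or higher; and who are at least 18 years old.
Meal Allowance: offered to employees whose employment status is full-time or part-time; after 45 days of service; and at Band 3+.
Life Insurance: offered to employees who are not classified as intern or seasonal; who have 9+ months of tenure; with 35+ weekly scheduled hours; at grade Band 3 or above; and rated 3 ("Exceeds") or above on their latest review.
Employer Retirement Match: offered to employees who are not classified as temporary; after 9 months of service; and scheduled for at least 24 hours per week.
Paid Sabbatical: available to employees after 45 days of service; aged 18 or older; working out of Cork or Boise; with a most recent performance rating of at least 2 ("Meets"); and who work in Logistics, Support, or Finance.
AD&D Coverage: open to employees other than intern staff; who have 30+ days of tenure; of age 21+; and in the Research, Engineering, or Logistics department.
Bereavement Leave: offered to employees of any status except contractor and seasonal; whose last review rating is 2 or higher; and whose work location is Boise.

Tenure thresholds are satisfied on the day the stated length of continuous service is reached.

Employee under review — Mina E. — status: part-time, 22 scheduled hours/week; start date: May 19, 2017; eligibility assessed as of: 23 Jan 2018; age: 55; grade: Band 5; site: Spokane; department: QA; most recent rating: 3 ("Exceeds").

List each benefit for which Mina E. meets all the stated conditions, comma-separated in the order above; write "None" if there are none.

Service from May 19, 2017 to 23 Jan 2018: 249 days.
Identity Protection Plan — status part-time ✓; service 249 days ≥ 4 weeks (≈28 days) ✓; 22 hrs/wk ≥ 15 ✓; site Spokane ✗ (not Tulsa or Hamburg) → not eligible.
Short-Term Disability — service 249 days ≥ 6 weeks (≈42 days) ✓; rating 3 ≥ 3 ✓; grade Band 5 ≥ Band 5 ✓; site Spokane ✗ (not Reno) → not eligible.
Employee Assistance Program — service 249 days ≥ 6 months (≈180 days) ✓; dept QA ✗ → not eligible.
Meal Allowance — status part-time ✓; service 249 days ≥ 45 days ✓; grade Band 5 ≥ Band 3 ✓ → eligible.
Life Insurance — status part-time ✓ (not excluded); service 249 days < 9 months (≈270 days) ✗ → not eligible.
Employer Retirement Match — status part-time ✓ (not excluded); service 249 days < 9 months (≈270 days) ✗ → not eligible.
Paid Sabbatical — service 249 days ≥ 45 days ✓; age 55 ≥ 18 ✓; site Spokane ✗ (not Cork or Boise) → not eligible.
AD&D Coverage — status part-time ✓ (not excluded); service 249 days ≥ 30 days ✓; age 55 ≥ 21 ✓; dept QA ✗ → not eligible.
Bereavement Leave — status part-time ✓ (not excluded); rating 3 ≥ 2 ✓; site Spokane ✗ (not Boise) → not eligible.

Meal Allowance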